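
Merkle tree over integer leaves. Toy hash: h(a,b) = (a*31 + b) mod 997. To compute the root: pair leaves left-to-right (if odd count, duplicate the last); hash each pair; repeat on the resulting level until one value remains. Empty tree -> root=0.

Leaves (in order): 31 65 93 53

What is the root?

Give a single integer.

Answer: 844

Derivation:
L0: [31, 65, 93, 53]
L1: h(31,65)=(31*31+65)%997=29 h(93,53)=(93*31+53)%997=942 -> [29, 942]
L2: h(29,942)=(29*31+942)%997=844 -> [844]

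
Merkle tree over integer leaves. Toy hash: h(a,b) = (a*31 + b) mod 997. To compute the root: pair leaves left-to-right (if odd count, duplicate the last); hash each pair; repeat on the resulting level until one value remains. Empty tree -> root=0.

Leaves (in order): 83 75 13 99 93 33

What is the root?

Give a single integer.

L0: [83, 75, 13, 99, 93, 33]
L1: h(83,75)=(83*31+75)%997=654 h(13,99)=(13*31+99)%997=502 h(93,33)=(93*31+33)%997=922 -> [654, 502, 922]
L2: h(654,502)=(654*31+502)%997=836 h(922,922)=(922*31+922)%997=591 -> [836, 591]
L3: h(836,591)=(836*31+591)%997=585 -> [585]

Answer: 585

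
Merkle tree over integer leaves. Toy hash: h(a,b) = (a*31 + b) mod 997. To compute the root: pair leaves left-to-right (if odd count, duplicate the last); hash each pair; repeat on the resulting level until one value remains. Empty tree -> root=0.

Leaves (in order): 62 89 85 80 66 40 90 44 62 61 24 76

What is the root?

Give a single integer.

L0: [62, 89, 85, 80, 66, 40, 90, 44, 62, 61, 24, 76]
L1: h(62,89)=(62*31+89)%997=17 h(85,80)=(85*31+80)%997=721 h(66,40)=(66*31+40)%997=92 h(90,44)=(90*31+44)%997=840 h(62,61)=(62*31+61)%997=986 h(24,76)=(24*31+76)%997=820 -> [17, 721, 92, 840, 986, 820]
L2: h(17,721)=(17*31+721)%997=251 h(92,840)=(92*31+840)%997=701 h(986,820)=(986*31+820)%997=479 -> [251, 701, 479]
L3: h(251,701)=(251*31+701)%997=506 h(479,479)=(479*31+479)%997=373 -> [506, 373]
L4: h(506,373)=(506*31+373)%997=107 -> [107]

Answer: 107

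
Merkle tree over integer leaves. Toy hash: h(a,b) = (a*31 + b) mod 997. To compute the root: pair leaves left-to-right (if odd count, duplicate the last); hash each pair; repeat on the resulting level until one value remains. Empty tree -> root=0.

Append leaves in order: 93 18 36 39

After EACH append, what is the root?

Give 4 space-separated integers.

After append 93 (leaves=[93]):
  L0: [93]
  root=93
After append 18 (leaves=[93, 18]):
  L0: [93, 18]
  L1: h(93,18)=(93*31+18)%997=907 -> [907]
  root=907
After append 36 (leaves=[93, 18, 36]):
  L0: [93, 18, 36]
  L1: h(93,18)=(93*31+18)%997=907 h(36,36)=(36*31+36)%997=155 -> [907, 155]
  L2: h(907,155)=(907*31+155)%997=356 -> [356]
  root=356
After append 39 (leaves=[93, 18, 36, 39]):
  L0: [93, 18, 36, 39]
  L1: h(93,18)=(93*31+18)%997=907 h(36,39)=(36*31+39)%997=158 -> [907, 158]
  L2: h(907,158)=(907*31+158)%997=359 -> [359]
  root=359

Answer: 93 907 356 359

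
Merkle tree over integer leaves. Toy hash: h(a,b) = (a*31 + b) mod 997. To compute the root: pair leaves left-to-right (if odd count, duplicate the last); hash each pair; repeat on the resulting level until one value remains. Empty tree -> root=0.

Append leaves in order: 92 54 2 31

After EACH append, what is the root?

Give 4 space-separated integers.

After append 92 (leaves=[92]):
  L0: [92]
  root=92
After append 54 (leaves=[92, 54]):
  L0: [92, 54]
  L1: h(92,54)=(92*31+54)%997=912 -> [912]
  root=912
After append 2 (leaves=[92, 54, 2]):
  L0: [92, 54, 2]
  L1: h(92,54)=(92*31+54)%997=912 h(2,2)=(2*31+2)%997=64 -> [912, 64]
  L2: h(912,64)=(912*31+64)%997=420 -> [420]
  root=420
After append 31 (leaves=[92, 54, 2, 31]):
  L0: [92, 54, 2, 31]
  L1: h(92,54)=(92*31+54)%997=912 h(2,31)=(2*31+31)%997=93 -> [912, 93]
  L2: h(912,93)=(912*31+93)%997=449 -> [449]
  root=449

Answer: 92 912 420 449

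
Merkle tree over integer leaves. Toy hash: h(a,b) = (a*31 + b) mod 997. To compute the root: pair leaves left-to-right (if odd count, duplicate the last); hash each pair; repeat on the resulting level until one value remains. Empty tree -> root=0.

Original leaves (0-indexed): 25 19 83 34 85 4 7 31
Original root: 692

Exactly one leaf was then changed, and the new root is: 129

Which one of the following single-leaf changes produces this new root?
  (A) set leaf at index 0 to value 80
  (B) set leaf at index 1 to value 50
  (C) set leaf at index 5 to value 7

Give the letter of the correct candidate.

Answer: A

Derivation:
Original leaves: [25, 19, 83, 34, 85, 4, 7, 31]
Target new root: 129
Try each candidate change and compute the resulting root:
Candidate A: set leaf[0] = 80 -> leaves = [80, 19, 83, 34, 85, 4, 7, 31]
  L0: [80, 19, 83, 34, 85, 4, 7, 31]
  L1: h(80,19)=(80*31+19)%997=505 h(83,34)=(83*31+34)%997=613 h(85,4)=(85*31+4)%997=645 h(7,31)=(7*31+31)%997=248 -> [505, 613, 645, 248]
  L2: h(505,613)=(505*31+613)%997=316 h(645,248)=(645*31+248)%997=303 -> [316, 303]
  L3: h(316,303)=(316*31+303)%997=129 -> [129]
  root = 129 == target 129  ** MATCH **
Candidate B: set leaf[1] = 50 -> leaves = [25, 50, 83, 34, 85, 4, 7, 31]
  L0: [25, 50, 83, 34, 85, 4, 7, 31]
  L1: h(25,50)=(25*31+50)%997=825 h(83,34)=(83*31+34)%997=613 h(85,4)=(85*31+4)%997=645 h(7,31)=(7*31+31)%997=248 -> [825, 613, 645, 248]
  L2: h(825,613)=(825*31+613)%997=266 h(645,248)=(645*31+248)%997=303 -> [266, 303]
  L3: h(266,303)=(266*31+303)%997=573 -> [573]
  root = 573 != target 129
Candidate C: set leaf[5] = 7 -> leaves = [25, 19, 83, 34, 85, 7, 7, 31]
  L0: [25, 19, 83, 34, 85, 7, 7, 31]
  L1: h(25,19)=(25*31+19)%997=794 h(83,34)=(83*31+34)%997=613 h(85,7)=(85*31+7)%997=648 h(7,31)=(7*31+31)%997=248 -> [794, 613, 648, 248]
  L2: h(794,613)=(794*31+613)%997=302 h(648,248)=(648*31+248)%997=396 -> [302, 396]
  L3: h(302,396)=(302*31+396)%997=785 -> [785]
  root = 785 != target 129
Candidate A produces the target root.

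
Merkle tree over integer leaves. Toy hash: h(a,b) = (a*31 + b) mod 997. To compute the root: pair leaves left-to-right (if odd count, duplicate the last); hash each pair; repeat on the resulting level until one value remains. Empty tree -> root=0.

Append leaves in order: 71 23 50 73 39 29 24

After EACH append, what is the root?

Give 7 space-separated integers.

After append 71 (leaves=[71]):
  L0: [71]
  root=71
After append 23 (leaves=[71, 23]):
  L0: [71, 23]
  L1: h(71,23)=(71*31+23)%997=230 -> [230]
  root=230
After append 50 (leaves=[71, 23, 50]):
  L0: [71, 23, 50]
  L1: h(71,23)=(71*31+23)%997=230 h(50,50)=(50*31+50)%997=603 -> [230, 603]
  L2: h(230,603)=(230*31+603)%997=754 -> [754]
  root=754
After append 73 (leaves=[71, 23, 50, 73]):
  L0: [71, 23, 50, 73]
  L1: h(71,23)=(71*31+23)%997=230 h(50,73)=(50*31+73)%997=626 -> [230, 626]
  L2: h(230,626)=(230*31+626)%997=777 -> [777]
  root=777
After append 39 (leaves=[71, 23, 50, 73, 39]):
  L0: [71, 23, 50, 73, 39]
  L1: h(71,23)=(71*31+23)%997=230 h(50,73)=(50*31+73)%997=626 h(39,39)=(39*31+39)%997=251 -> [230, 626, 251]
  L2: h(230,626)=(230*31+626)%997=777 h(251,251)=(251*31+251)%997=56 -> [777, 56]
  L3: h(777,56)=(777*31+56)%997=215 -> [215]
  root=215
After append 29 (leaves=[71, 23, 50, 73, 39, 29]):
  L0: [71, 23, 50, 73, 39, 29]
  L1: h(71,23)=(71*31+23)%997=230 h(50,73)=(50*31+73)%997=626 h(39,29)=(39*31+29)%997=241 -> [230, 626, 241]
  L2: h(230,626)=(230*31+626)%997=777 h(241,241)=(241*31+241)%997=733 -> [777, 733]
  L3: h(777,733)=(777*31+733)%997=892 -> [892]
  root=892
After append 24 (leaves=[71, 23, 50, 73, 39, 29, 24]):
  L0: [71, 23, 50, 73, 39, 29, 24]
  L1: h(71,23)=(71*31+23)%997=230 h(50,73)=(50*31+73)%997=626 h(39,29)=(39*31+29)%997=241 h(24,24)=(24*31+24)%997=768 -> [230, 626, 241, 768]
  L2: h(230,626)=(230*31+626)%997=777 h(241,768)=(241*31+768)%997=263 -> [777, 263]
  L3: h(777,263)=(777*31+263)%997=422 -> [422]
  root=422

Answer: 71 230 754 777 215 892 422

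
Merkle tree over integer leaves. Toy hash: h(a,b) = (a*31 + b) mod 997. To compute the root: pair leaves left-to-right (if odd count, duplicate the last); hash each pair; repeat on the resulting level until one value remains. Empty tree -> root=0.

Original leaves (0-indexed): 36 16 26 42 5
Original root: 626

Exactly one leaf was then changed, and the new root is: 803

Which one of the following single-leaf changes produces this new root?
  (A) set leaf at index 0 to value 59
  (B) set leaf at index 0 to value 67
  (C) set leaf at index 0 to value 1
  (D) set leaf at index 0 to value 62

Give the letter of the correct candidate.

Answer: C

Derivation:
Original leaves: [36, 16, 26, 42, 5]
Target new root: 803
Try each candidate change and compute the resulting root:
Candidate A: set leaf[0] = 59 -> leaves = [59, 16, 26, 42, 5]
  L0: [59, 16, 26, 42, 5]
  L1: h(59,16)=(59*31+16)%997=848 h(26,42)=(26*31+42)%997=848 h(5,5)=(5*31+5)%997=160 -> [848, 848, 160]
  L2: h(848,848)=(848*31+848)%997=217 h(160,160)=(160*31+160)%997=135 -> [217, 135]
  L3: h(217,135)=(217*31+135)%997=880 -> [880]
  root = 880 != target 803
Candidate B: set leaf[0] = 67 -> leaves = [67, 16, 26, 42, 5]
  L0: [67, 16, 26, 42, 5]
  L1: h(67,16)=(67*31+16)%997=99 h(26,42)=(26*31+42)%997=848 h(5,5)=(5*31+5)%997=160 -> [99, 848, 160]
  L2: h(99,848)=(99*31+848)%997=926 h(160,160)=(160*31+160)%997=135 -> [926, 135]
  L3: h(926,135)=(926*31+135)%997=925 -> [925]
  root = 925 != target 803
Candidate C: set leaf[0] = 1 -> leaves = [1, 16, 26, 42, 5]
  L0: [1, 16, 26, 42, 5]
  L1: h(1,16)=(1*31+16)%997=47 h(26,42)=(26*31+42)%997=848 h(5,5)=(5*31+5)%997=160 -> [47, 848, 160]
  L2: h(47,848)=(47*31+848)%997=311 h(160,160)=(160*31+160)%997=135 -> [311, 135]
  L3: h(311,135)=(311*31+135)%997=803 -> [803]
  root = 803 == target 803  ** MATCH **
Candidate D: set leaf[0] = 62 -> leaves = [62, 16, 26, 42, 5]
  L0: [62, 16, 26, 42, 5]
  L1: h(62,16)=(62*31+16)%997=941 h(26,42)=(26*31+42)%997=848 h(5,5)=(5*31+5)%997=160 -> [941, 848, 160]
  L2: h(941,848)=(941*31+848)%997=109 h(160,160)=(160*31+160)%997=135 -> [109, 135]
  L3: h(109,135)=(109*31+135)%997=523 -> [523]
  root = 523 != target 803
Candidate C produces the target root.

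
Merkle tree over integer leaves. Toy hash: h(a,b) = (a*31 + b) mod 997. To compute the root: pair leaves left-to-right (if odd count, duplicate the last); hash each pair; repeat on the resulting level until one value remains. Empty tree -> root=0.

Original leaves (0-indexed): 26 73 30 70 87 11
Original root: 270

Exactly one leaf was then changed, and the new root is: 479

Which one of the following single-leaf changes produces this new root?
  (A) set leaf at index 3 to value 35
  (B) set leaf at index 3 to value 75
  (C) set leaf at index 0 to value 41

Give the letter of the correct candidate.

Original leaves: [26, 73, 30, 70, 87, 11]
Target new root: 479
Try each candidate change and compute the resulting root:
Candidate A: set leaf[3] = 35 -> leaves = [26, 73, 30, 35, 87, 11]
  L0: [26, 73, 30, 35, 87, 11]
  L1: h(26,73)=(26*31+73)%997=879 h(30,35)=(30*31+35)%997=965 h(87,11)=(87*31+11)%997=714 -> [879, 965, 714]
  L2: h(879,965)=(879*31+965)%997=298 h(714,714)=(714*31+714)%997=914 -> [298, 914]
  L3: h(298,914)=(298*31+914)%997=182 -> [182]
  root = 182 != target 479
Candidate B: set leaf[3] = 75 -> leaves = [26, 73, 30, 75, 87, 11]
  L0: [26, 73, 30, 75, 87, 11]
  L1: h(26,73)=(26*31+73)%997=879 h(30,75)=(30*31+75)%997=8 h(87,11)=(87*31+11)%997=714 -> [879, 8, 714]
  L2: h(879,8)=(879*31+8)%997=338 h(714,714)=(714*31+714)%997=914 -> [338, 914]
  L3: h(338,914)=(338*31+914)%997=425 -> [425]
  root = 425 != target 479
Candidate C: set leaf[0] = 41 -> leaves = [41, 73, 30, 70, 87, 11]
  L0: [41, 73, 30, 70, 87, 11]
  L1: h(41,73)=(41*31+73)%997=347 h(30,70)=(30*31+70)%997=3 h(87,11)=(87*31+11)%997=714 -> [347, 3, 714]
  L2: h(347,3)=(347*31+3)%997=790 h(714,714)=(714*31+714)%997=914 -> [790, 914]
  L3: h(790,914)=(790*31+914)%997=479 -> [479]
  root = 479 == target 479  ** MATCH **
Candidate C produces the target root.

Answer: C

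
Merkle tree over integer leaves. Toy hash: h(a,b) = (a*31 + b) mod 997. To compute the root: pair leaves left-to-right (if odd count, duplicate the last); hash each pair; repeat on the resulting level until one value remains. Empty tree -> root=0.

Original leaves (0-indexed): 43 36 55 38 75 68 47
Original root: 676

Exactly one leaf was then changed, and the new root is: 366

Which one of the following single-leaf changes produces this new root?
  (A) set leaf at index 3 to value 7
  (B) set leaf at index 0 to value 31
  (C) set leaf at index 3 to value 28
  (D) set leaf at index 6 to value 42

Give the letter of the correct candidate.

Original leaves: [43, 36, 55, 38, 75, 68, 47]
Target new root: 366
Try each candidate change and compute the resulting root:
Candidate A: set leaf[3] = 7 -> leaves = [43, 36, 55, 7, 75, 68, 47]
  L0: [43, 36, 55, 7, 75, 68, 47]
  L1: h(43,36)=(43*31+36)%997=372 h(55,7)=(55*31+7)%997=715 h(75,68)=(75*31+68)%997=399 h(47,47)=(47*31+47)%997=507 -> [372, 715, 399, 507]
  L2: h(372,715)=(372*31+715)%997=283 h(399,507)=(399*31+507)%997=912 -> [283, 912]
  L3: h(283,912)=(283*31+912)%997=712 -> [712]
  root = 712 != target 366
Candidate B: set leaf[0] = 31 -> leaves = [31, 36, 55, 38, 75, 68, 47]
  L0: [31, 36, 55, 38, 75, 68, 47]
  L1: h(31,36)=(31*31+36)%997=0 h(55,38)=(55*31+38)%997=746 h(75,68)=(75*31+68)%997=399 h(47,47)=(47*31+47)%997=507 -> [0, 746, 399, 507]
  L2: h(0,746)=(0*31+746)%997=746 h(399,507)=(399*31+507)%997=912 -> [746, 912]
  L3: h(746,912)=(746*31+912)%997=110 -> [110]
  root = 110 != target 366
Candidate C: set leaf[3] = 28 -> leaves = [43, 36, 55, 28, 75, 68, 47]
  L0: [43, 36, 55, 28, 75, 68, 47]
  L1: h(43,36)=(43*31+36)%997=372 h(55,28)=(55*31+28)%997=736 h(75,68)=(75*31+68)%997=399 h(47,47)=(47*31+47)%997=507 -> [372, 736, 399, 507]
  L2: h(372,736)=(372*31+736)%997=304 h(399,507)=(399*31+507)%997=912 -> [304, 912]
  L3: h(304,912)=(304*31+912)%997=366 -> [366]
  root = 366 == target 366  ** MATCH **
Candidate D: set leaf[6] = 42 -> leaves = [43, 36, 55, 38, 75, 68, 42]
  L0: [43, 36, 55, 38, 75, 68, 42]
  L1: h(43,36)=(43*31+36)%997=372 h(55,38)=(55*31+38)%997=746 h(75,68)=(75*31+68)%997=399 h(42,42)=(42*31+42)%997=347 -> [372, 746, 399, 347]
  L2: h(372,746)=(372*31+746)%997=314 h(399,347)=(399*31+347)%997=752 -> [314, 752]
  L3: h(314,752)=(314*31+752)%997=516 -> [516]
  root = 516 != target 366
Candidate C produces the target root.

Answer: C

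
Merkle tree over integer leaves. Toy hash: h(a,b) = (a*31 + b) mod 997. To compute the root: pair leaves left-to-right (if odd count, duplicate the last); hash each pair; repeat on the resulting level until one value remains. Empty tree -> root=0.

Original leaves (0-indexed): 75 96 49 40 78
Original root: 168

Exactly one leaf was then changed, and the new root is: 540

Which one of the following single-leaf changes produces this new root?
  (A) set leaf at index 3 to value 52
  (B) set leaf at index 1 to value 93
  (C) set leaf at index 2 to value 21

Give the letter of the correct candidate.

Original leaves: [75, 96, 49, 40, 78]
Target new root: 540
Try each candidate change and compute the resulting root:
Candidate A: set leaf[3] = 52 -> leaves = [75, 96, 49, 52, 78]
  L0: [75, 96, 49, 52, 78]
  L1: h(75,96)=(75*31+96)%997=427 h(49,52)=(49*31+52)%997=574 h(78,78)=(78*31+78)%997=502 -> [427, 574, 502]
  L2: h(427,574)=(427*31+574)%997=850 h(502,502)=(502*31+502)%997=112 -> [850, 112]
  L3: h(850,112)=(850*31+112)%997=540 -> [540]
  root = 540 == target 540  ** MATCH **
Candidate B: set leaf[1] = 93 -> leaves = [75, 93, 49, 40, 78]
  L0: [75, 93, 49, 40, 78]
  L1: h(75,93)=(75*31+93)%997=424 h(49,40)=(49*31+40)%997=562 h(78,78)=(78*31+78)%997=502 -> [424, 562, 502]
  L2: h(424,562)=(424*31+562)%997=745 h(502,502)=(502*31+502)%997=112 -> [745, 112]
  L3: h(745,112)=(745*31+112)%997=276 -> [276]
  root = 276 != target 540
Candidate C: set leaf[2] = 21 -> leaves = [75, 96, 21, 40, 78]
  L0: [75, 96, 21, 40, 78]
  L1: h(75,96)=(75*31+96)%997=427 h(21,40)=(21*31+40)%997=691 h(78,78)=(78*31+78)%997=502 -> [427, 691, 502]
  L2: h(427,691)=(427*31+691)%997=967 h(502,502)=(502*31+502)%997=112 -> [967, 112]
  L3: h(967,112)=(967*31+112)%997=179 -> [179]
  root = 179 != target 540
Candidate A produces the target root.

Answer: A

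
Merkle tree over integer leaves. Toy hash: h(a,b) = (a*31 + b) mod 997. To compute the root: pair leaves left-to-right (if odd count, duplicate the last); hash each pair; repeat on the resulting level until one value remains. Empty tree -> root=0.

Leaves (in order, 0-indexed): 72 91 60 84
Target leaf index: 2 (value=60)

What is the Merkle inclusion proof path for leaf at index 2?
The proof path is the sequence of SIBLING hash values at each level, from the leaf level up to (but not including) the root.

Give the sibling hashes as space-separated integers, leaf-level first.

L0 (leaves): [72, 91, 60, 84], target index=2
L1: h(72,91)=(72*31+91)%997=329 [pair 0] h(60,84)=(60*31+84)%997=947 [pair 1] -> [329, 947]
  Sibling for proof at L0: 84
L2: h(329,947)=(329*31+947)%997=179 [pair 0] -> [179]
  Sibling for proof at L1: 329
Root: 179
Proof path (sibling hashes from leaf to root): [84, 329]

Answer: 84 329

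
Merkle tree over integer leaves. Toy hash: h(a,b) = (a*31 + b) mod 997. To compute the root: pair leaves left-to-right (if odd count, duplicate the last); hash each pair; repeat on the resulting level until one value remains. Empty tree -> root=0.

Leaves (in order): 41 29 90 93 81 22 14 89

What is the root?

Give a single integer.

Answer: 982

Derivation:
L0: [41, 29, 90, 93, 81, 22, 14, 89]
L1: h(41,29)=(41*31+29)%997=303 h(90,93)=(90*31+93)%997=889 h(81,22)=(81*31+22)%997=539 h(14,89)=(14*31+89)%997=523 -> [303, 889, 539, 523]
L2: h(303,889)=(303*31+889)%997=312 h(539,523)=(539*31+523)%997=283 -> [312, 283]
L3: h(312,283)=(312*31+283)%997=982 -> [982]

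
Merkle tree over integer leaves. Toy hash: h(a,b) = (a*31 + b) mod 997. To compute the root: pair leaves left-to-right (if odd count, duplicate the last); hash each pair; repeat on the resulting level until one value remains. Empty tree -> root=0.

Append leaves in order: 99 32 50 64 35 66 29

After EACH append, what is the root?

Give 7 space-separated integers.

Answer: 99 110 25 39 160 155 929

Derivation:
After append 99 (leaves=[99]):
  L0: [99]
  root=99
After append 32 (leaves=[99, 32]):
  L0: [99, 32]
  L1: h(99,32)=(99*31+32)%997=110 -> [110]
  root=110
After append 50 (leaves=[99, 32, 50]):
  L0: [99, 32, 50]
  L1: h(99,32)=(99*31+32)%997=110 h(50,50)=(50*31+50)%997=603 -> [110, 603]
  L2: h(110,603)=(110*31+603)%997=25 -> [25]
  root=25
After append 64 (leaves=[99, 32, 50, 64]):
  L0: [99, 32, 50, 64]
  L1: h(99,32)=(99*31+32)%997=110 h(50,64)=(50*31+64)%997=617 -> [110, 617]
  L2: h(110,617)=(110*31+617)%997=39 -> [39]
  root=39
After append 35 (leaves=[99, 32, 50, 64, 35]):
  L0: [99, 32, 50, 64, 35]
  L1: h(99,32)=(99*31+32)%997=110 h(50,64)=(50*31+64)%997=617 h(35,35)=(35*31+35)%997=123 -> [110, 617, 123]
  L2: h(110,617)=(110*31+617)%997=39 h(123,123)=(123*31+123)%997=945 -> [39, 945]
  L3: h(39,945)=(39*31+945)%997=160 -> [160]
  root=160
After append 66 (leaves=[99, 32, 50, 64, 35, 66]):
  L0: [99, 32, 50, 64, 35, 66]
  L1: h(99,32)=(99*31+32)%997=110 h(50,64)=(50*31+64)%997=617 h(35,66)=(35*31+66)%997=154 -> [110, 617, 154]
  L2: h(110,617)=(110*31+617)%997=39 h(154,154)=(154*31+154)%997=940 -> [39, 940]
  L3: h(39,940)=(39*31+940)%997=155 -> [155]
  root=155
After append 29 (leaves=[99, 32, 50, 64, 35, 66, 29]):
  L0: [99, 32, 50, 64, 35, 66, 29]
  L1: h(99,32)=(99*31+32)%997=110 h(50,64)=(50*31+64)%997=617 h(35,66)=(35*31+66)%997=154 h(29,29)=(29*31+29)%997=928 -> [110, 617, 154, 928]
  L2: h(110,617)=(110*31+617)%997=39 h(154,928)=(154*31+928)%997=717 -> [39, 717]
  L3: h(39,717)=(39*31+717)%997=929 -> [929]
  root=929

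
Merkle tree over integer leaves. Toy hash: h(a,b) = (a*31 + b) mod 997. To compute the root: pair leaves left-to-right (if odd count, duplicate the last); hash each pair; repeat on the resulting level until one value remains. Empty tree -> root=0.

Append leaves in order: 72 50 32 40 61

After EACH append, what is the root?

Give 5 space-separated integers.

After append 72 (leaves=[72]):
  L0: [72]
  root=72
After append 50 (leaves=[72, 50]):
  L0: [72, 50]
  L1: h(72,50)=(72*31+50)%997=288 -> [288]
  root=288
After append 32 (leaves=[72, 50, 32]):
  L0: [72, 50, 32]
  L1: h(72,50)=(72*31+50)%997=288 h(32,32)=(32*31+32)%997=27 -> [288, 27]
  L2: h(288,27)=(288*31+27)%997=979 -> [979]
  root=979
After append 40 (leaves=[72, 50, 32, 40]):
  L0: [72, 50, 32, 40]
  L1: h(72,50)=(72*31+50)%997=288 h(32,40)=(32*31+40)%997=35 -> [288, 35]
  L2: h(288,35)=(288*31+35)%997=987 -> [987]
  root=987
After append 61 (leaves=[72, 50, 32, 40, 61]):
  L0: [72, 50, 32, 40, 61]
  L1: h(72,50)=(72*31+50)%997=288 h(32,40)=(32*31+40)%997=35 h(61,61)=(61*31+61)%997=955 -> [288, 35, 955]
  L2: h(288,35)=(288*31+35)%997=987 h(955,955)=(955*31+955)%997=650 -> [987, 650]
  L3: h(987,650)=(987*31+650)%997=340 -> [340]
  root=340

Answer: 72 288 979 987 340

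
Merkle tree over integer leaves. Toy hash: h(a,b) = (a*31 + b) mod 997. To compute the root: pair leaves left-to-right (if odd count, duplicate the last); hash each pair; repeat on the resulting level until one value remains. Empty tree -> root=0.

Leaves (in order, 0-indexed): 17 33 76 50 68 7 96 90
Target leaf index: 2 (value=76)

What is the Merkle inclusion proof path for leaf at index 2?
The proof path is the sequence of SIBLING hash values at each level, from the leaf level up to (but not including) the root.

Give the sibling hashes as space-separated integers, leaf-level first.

L0 (leaves): [17, 33, 76, 50, 68, 7, 96, 90], target index=2
L1: h(17,33)=(17*31+33)%997=560 [pair 0] h(76,50)=(76*31+50)%997=412 [pair 1] h(68,7)=(68*31+7)%997=121 [pair 2] h(96,90)=(96*31+90)%997=75 [pair 3] -> [560, 412, 121, 75]
  Sibling for proof at L0: 50
L2: h(560,412)=(560*31+412)%997=823 [pair 0] h(121,75)=(121*31+75)%997=835 [pair 1] -> [823, 835]
  Sibling for proof at L1: 560
L3: h(823,835)=(823*31+835)%997=426 [pair 0] -> [426]
  Sibling for proof at L2: 835
Root: 426
Proof path (sibling hashes from leaf to root): [50, 560, 835]

Answer: 50 560 835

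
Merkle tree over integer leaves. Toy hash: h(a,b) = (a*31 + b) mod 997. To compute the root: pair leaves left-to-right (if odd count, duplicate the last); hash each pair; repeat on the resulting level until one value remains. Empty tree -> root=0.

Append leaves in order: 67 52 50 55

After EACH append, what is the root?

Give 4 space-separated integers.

Answer: 67 135 800 805

Derivation:
After append 67 (leaves=[67]):
  L0: [67]
  root=67
After append 52 (leaves=[67, 52]):
  L0: [67, 52]
  L1: h(67,52)=(67*31+52)%997=135 -> [135]
  root=135
After append 50 (leaves=[67, 52, 50]):
  L0: [67, 52, 50]
  L1: h(67,52)=(67*31+52)%997=135 h(50,50)=(50*31+50)%997=603 -> [135, 603]
  L2: h(135,603)=(135*31+603)%997=800 -> [800]
  root=800
After append 55 (leaves=[67, 52, 50, 55]):
  L0: [67, 52, 50, 55]
  L1: h(67,52)=(67*31+52)%997=135 h(50,55)=(50*31+55)%997=608 -> [135, 608]
  L2: h(135,608)=(135*31+608)%997=805 -> [805]
  root=805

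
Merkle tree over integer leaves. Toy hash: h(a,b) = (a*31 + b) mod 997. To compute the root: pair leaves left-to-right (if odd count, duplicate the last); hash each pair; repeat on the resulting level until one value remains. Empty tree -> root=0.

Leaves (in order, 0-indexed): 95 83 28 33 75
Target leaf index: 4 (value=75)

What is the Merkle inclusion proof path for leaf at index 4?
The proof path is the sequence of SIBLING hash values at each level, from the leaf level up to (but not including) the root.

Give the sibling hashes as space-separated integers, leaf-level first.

Answer: 75 406 54

Derivation:
L0 (leaves): [95, 83, 28, 33, 75], target index=4
L1: h(95,83)=(95*31+83)%997=37 [pair 0] h(28,33)=(28*31+33)%997=901 [pair 1] h(75,75)=(75*31+75)%997=406 [pair 2] -> [37, 901, 406]
  Sibling for proof at L0: 75
L2: h(37,901)=(37*31+901)%997=54 [pair 0] h(406,406)=(406*31+406)%997=31 [pair 1] -> [54, 31]
  Sibling for proof at L1: 406
L3: h(54,31)=(54*31+31)%997=708 [pair 0] -> [708]
  Sibling for proof at L2: 54
Root: 708
Proof path (sibling hashes from leaf to root): [75, 406, 54]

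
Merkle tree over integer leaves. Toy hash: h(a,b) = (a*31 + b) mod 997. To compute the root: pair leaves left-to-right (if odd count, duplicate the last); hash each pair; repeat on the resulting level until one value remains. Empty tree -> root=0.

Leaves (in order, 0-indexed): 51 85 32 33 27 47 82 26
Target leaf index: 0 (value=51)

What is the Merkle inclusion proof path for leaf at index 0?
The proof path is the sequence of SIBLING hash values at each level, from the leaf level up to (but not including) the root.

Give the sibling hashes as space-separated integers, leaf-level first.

L0 (leaves): [51, 85, 32, 33, 27, 47, 82, 26], target index=0
L1: h(51,85)=(51*31+85)%997=669 [pair 0] h(32,33)=(32*31+33)%997=28 [pair 1] h(27,47)=(27*31+47)%997=884 [pair 2] h(82,26)=(82*31+26)%997=574 [pair 3] -> [669, 28, 884, 574]
  Sibling for proof at L0: 85
L2: h(669,28)=(669*31+28)%997=827 [pair 0] h(884,574)=(884*31+574)%997=62 [pair 1] -> [827, 62]
  Sibling for proof at L1: 28
L3: h(827,62)=(827*31+62)%997=774 [pair 0] -> [774]
  Sibling for proof at L2: 62
Root: 774
Proof path (sibling hashes from leaf to root): [85, 28, 62]

Answer: 85 28 62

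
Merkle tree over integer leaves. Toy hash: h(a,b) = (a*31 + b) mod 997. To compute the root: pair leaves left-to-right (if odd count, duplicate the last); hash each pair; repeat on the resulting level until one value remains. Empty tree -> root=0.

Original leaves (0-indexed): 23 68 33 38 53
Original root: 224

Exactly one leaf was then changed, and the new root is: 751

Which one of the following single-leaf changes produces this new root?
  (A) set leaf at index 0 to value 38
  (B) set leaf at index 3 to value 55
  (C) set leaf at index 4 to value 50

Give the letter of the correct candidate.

Original leaves: [23, 68, 33, 38, 53]
Target new root: 751
Try each candidate change and compute the resulting root:
Candidate A: set leaf[0] = 38 -> leaves = [38, 68, 33, 38, 53]
  L0: [38, 68, 33, 38, 53]
  L1: h(38,68)=(38*31+68)%997=249 h(33,38)=(33*31+38)%997=64 h(53,53)=(53*31+53)%997=699 -> [249, 64, 699]
  L2: h(249,64)=(249*31+64)%997=804 h(699,699)=(699*31+699)%997=434 -> [804, 434]
  L3: h(804,434)=(804*31+434)%997=433 -> [433]
  root = 433 != target 751
Candidate B: set leaf[3] = 55 -> leaves = [23, 68, 33, 55, 53]
  L0: [23, 68, 33, 55, 53]
  L1: h(23,68)=(23*31+68)%997=781 h(33,55)=(33*31+55)%997=81 h(53,53)=(53*31+53)%997=699 -> [781, 81, 699]
  L2: h(781,81)=(781*31+81)%997=364 h(699,699)=(699*31+699)%997=434 -> [364, 434]
  L3: h(364,434)=(364*31+434)%997=751 -> [751]
  root = 751 == target 751  ** MATCH **
Candidate C: set leaf[4] = 50 -> leaves = [23, 68, 33, 38, 50]
  L0: [23, 68, 33, 38, 50]
  L1: h(23,68)=(23*31+68)%997=781 h(33,38)=(33*31+38)%997=64 h(50,50)=(50*31+50)%997=603 -> [781, 64, 603]
  L2: h(781,64)=(781*31+64)%997=347 h(603,603)=(603*31+603)%997=353 -> [347, 353]
  L3: h(347,353)=(347*31+353)%997=143 -> [143]
  root = 143 != target 751
Candidate B produces the target root.

Answer: B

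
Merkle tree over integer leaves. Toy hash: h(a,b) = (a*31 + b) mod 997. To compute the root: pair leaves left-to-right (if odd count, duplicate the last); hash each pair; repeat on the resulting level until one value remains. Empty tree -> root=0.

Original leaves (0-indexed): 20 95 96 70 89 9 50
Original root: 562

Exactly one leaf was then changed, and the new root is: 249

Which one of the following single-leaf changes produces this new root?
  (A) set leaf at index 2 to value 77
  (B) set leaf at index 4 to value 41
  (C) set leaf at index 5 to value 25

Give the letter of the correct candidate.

Answer: A

Derivation:
Original leaves: [20, 95, 96, 70, 89, 9, 50]
Target new root: 249
Try each candidate change and compute the resulting root:
Candidate A: set leaf[2] = 77 -> leaves = [20, 95, 77, 70, 89, 9, 50]
  L0: [20, 95, 77, 70, 89, 9, 50]
  L1: h(20,95)=(20*31+95)%997=715 h(77,70)=(77*31+70)%997=463 h(89,9)=(89*31+9)%997=774 h(50,50)=(50*31+50)%997=603 -> [715, 463, 774, 603]
  L2: h(715,463)=(715*31+463)%997=694 h(774,603)=(774*31+603)%997=669 -> [694, 669]
  L3: h(694,669)=(694*31+669)%997=249 -> [249]
  root = 249 == target 249  ** MATCH **
Candidate B: set leaf[4] = 41 -> leaves = [20, 95, 96, 70, 41, 9, 50]
  L0: [20, 95, 96, 70, 41, 9, 50]
  L1: h(20,95)=(20*31+95)%997=715 h(96,70)=(96*31+70)%997=55 h(41,9)=(41*31+9)%997=283 h(50,50)=(50*31+50)%997=603 -> [715, 55, 283, 603]
  L2: h(715,55)=(715*31+55)%997=286 h(283,603)=(283*31+603)%997=403 -> [286, 403]
  L3: h(286,403)=(286*31+403)%997=296 -> [296]
  root = 296 != target 249
Candidate C: set leaf[5] = 25 -> leaves = [20, 95, 96, 70, 89, 25, 50]
  L0: [20, 95, 96, 70, 89, 25, 50]
  L1: h(20,95)=(20*31+95)%997=715 h(96,70)=(96*31+70)%997=55 h(89,25)=(89*31+25)%997=790 h(50,50)=(50*31+50)%997=603 -> [715, 55, 790, 603]
  L2: h(715,55)=(715*31+55)%997=286 h(790,603)=(790*31+603)%997=168 -> [286, 168]
  L3: h(286,168)=(286*31+168)%997=61 -> [61]
  root = 61 != target 249
Candidate A produces the target root.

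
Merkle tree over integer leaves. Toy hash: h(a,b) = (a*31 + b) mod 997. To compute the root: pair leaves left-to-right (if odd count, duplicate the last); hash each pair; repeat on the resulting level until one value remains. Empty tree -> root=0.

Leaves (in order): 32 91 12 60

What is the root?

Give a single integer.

Answer: 107

Derivation:
L0: [32, 91, 12, 60]
L1: h(32,91)=(32*31+91)%997=86 h(12,60)=(12*31+60)%997=432 -> [86, 432]
L2: h(86,432)=(86*31+432)%997=107 -> [107]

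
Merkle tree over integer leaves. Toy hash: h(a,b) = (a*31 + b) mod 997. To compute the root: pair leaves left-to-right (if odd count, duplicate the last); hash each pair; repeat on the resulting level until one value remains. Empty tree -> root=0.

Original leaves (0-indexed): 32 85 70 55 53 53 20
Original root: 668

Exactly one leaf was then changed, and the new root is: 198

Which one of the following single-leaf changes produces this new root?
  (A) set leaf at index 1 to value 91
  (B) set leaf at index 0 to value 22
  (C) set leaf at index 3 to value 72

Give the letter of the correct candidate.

Original leaves: [32, 85, 70, 55, 53, 53, 20]
Target new root: 198
Try each candidate change and compute the resulting root:
Candidate A: set leaf[1] = 91 -> leaves = [32, 91, 70, 55, 53, 53, 20]
  L0: [32, 91, 70, 55, 53, 53, 20]
  L1: h(32,91)=(32*31+91)%997=86 h(70,55)=(70*31+55)%997=231 h(53,53)=(53*31+53)%997=699 h(20,20)=(20*31+20)%997=640 -> [86, 231, 699, 640]
  L2: h(86,231)=(86*31+231)%997=903 h(699,640)=(699*31+640)%997=375 -> [903, 375]
  L3: h(903,375)=(903*31+375)%997=452 -> [452]
  root = 452 != target 198
Candidate B: set leaf[0] = 22 -> leaves = [22, 85, 70, 55, 53, 53, 20]
  L0: [22, 85, 70, 55, 53, 53, 20]
  L1: h(22,85)=(22*31+85)%997=767 h(70,55)=(70*31+55)%997=231 h(53,53)=(53*31+53)%997=699 h(20,20)=(20*31+20)%997=640 -> [767, 231, 699, 640]
  L2: h(767,231)=(767*31+231)%997=80 h(699,640)=(699*31+640)%997=375 -> [80, 375]
  L3: h(80,375)=(80*31+375)%997=861 -> [861]
  root = 861 != target 198
Candidate C: set leaf[3] = 72 -> leaves = [32, 85, 70, 72, 53, 53, 20]
  L0: [32, 85, 70, 72, 53, 53, 20]
  L1: h(32,85)=(32*31+85)%997=80 h(70,72)=(70*31+72)%997=248 h(53,53)=(53*31+53)%997=699 h(20,20)=(20*31+20)%997=640 -> [80, 248, 699, 640]
  L2: h(80,248)=(80*31+248)%997=734 h(699,640)=(699*31+640)%997=375 -> [734, 375]
  L3: h(734,375)=(734*31+375)%997=198 -> [198]
  root = 198 == target 198  ** MATCH **
Candidate C produces the target root.

Answer: C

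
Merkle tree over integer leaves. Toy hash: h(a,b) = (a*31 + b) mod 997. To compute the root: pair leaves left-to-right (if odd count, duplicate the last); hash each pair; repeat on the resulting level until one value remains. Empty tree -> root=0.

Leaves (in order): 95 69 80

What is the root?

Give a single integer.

Answer: 282

Derivation:
L0: [95, 69, 80]
L1: h(95,69)=(95*31+69)%997=23 h(80,80)=(80*31+80)%997=566 -> [23, 566]
L2: h(23,566)=(23*31+566)%997=282 -> [282]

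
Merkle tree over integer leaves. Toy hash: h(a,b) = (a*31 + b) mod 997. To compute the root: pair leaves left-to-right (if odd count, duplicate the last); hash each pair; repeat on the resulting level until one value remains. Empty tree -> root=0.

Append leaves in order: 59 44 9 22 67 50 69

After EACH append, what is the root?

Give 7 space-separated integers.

Answer: 59 876 525 538 541 994 78

Derivation:
After append 59 (leaves=[59]):
  L0: [59]
  root=59
After append 44 (leaves=[59, 44]):
  L0: [59, 44]
  L1: h(59,44)=(59*31+44)%997=876 -> [876]
  root=876
After append 9 (leaves=[59, 44, 9]):
  L0: [59, 44, 9]
  L1: h(59,44)=(59*31+44)%997=876 h(9,9)=(9*31+9)%997=288 -> [876, 288]
  L2: h(876,288)=(876*31+288)%997=525 -> [525]
  root=525
After append 22 (leaves=[59, 44, 9, 22]):
  L0: [59, 44, 9, 22]
  L1: h(59,44)=(59*31+44)%997=876 h(9,22)=(9*31+22)%997=301 -> [876, 301]
  L2: h(876,301)=(876*31+301)%997=538 -> [538]
  root=538
After append 67 (leaves=[59, 44, 9, 22, 67]):
  L0: [59, 44, 9, 22, 67]
  L1: h(59,44)=(59*31+44)%997=876 h(9,22)=(9*31+22)%997=301 h(67,67)=(67*31+67)%997=150 -> [876, 301, 150]
  L2: h(876,301)=(876*31+301)%997=538 h(150,150)=(150*31+150)%997=812 -> [538, 812]
  L3: h(538,812)=(538*31+812)%997=541 -> [541]
  root=541
After append 50 (leaves=[59, 44, 9, 22, 67, 50]):
  L0: [59, 44, 9, 22, 67, 50]
  L1: h(59,44)=(59*31+44)%997=876 h(9,22)=(9*31+22)%997=301 h(67,50)=(67*31+50)%997=133 -> [876, 301, 133]
  L2: h(876,301)=(876*31+301)%997=538 h(133,133)=(133*31+133)%997=268 -> [538, 268]
  L3: h(538,268)=(538*31+268)%997=994 -> [994]
  root=994
After append 69 (leaves=[59, 44, 9, 22, 67, 50, 69]):
  L0: [59, 44, 9, 22, 67, 50, 69]
  L1: h(59,44)=(59*31+44)%997=876 h(9,22)=(9*31+22)%997=301 h(67,50)=(67*31+50)%997=133 h(69,69)=(69*31+69)%997=214 -> [876, 301, 133, 214]
  L2: h(876,301)=(876*31+301)%997=538 h(133,214)=(133*31+214)%997=349 -> [538, 349]
  L3: h(538,349)=(538*31+349)%997=78 -> [78]
  root=78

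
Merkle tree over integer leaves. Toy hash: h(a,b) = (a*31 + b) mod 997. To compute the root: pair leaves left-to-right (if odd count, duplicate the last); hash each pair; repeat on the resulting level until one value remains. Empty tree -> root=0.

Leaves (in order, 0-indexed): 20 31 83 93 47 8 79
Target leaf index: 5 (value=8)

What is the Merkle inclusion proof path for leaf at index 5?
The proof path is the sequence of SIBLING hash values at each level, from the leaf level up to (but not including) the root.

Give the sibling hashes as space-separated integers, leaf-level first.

Answer: 47 534 913

Derivation:
L0 (leaves): [20, 31, 83, 93, 47, 8, 79], target index=5
L1: h(20,31)=(20*31+31)%997=651 [pair 0] h(83,93)=(83*31+93)%997=672 [pair 1] h(47,8)=(47*31+8)%997=468 [pair 2] h(79,79)=(79*31+79)%997=534 [pair 3] -> [651, 672, 468, 534]
  Sibling for proof at L0: 47
L2: h(651,672)=(651*31+672)%997=913 [pair 0] h(468,534)=(468*31+534)%997=87 [pair 1] -> [913, 87]
  Sibling for proof at L1: 534
L3: h(913,87)=(913*31+87)%997=474 [pair 0] -> [474]
  Sibling for proof at L2: 913
Root: 474
Proof path (sibling hashes from leaf to root): [47, 534, 913]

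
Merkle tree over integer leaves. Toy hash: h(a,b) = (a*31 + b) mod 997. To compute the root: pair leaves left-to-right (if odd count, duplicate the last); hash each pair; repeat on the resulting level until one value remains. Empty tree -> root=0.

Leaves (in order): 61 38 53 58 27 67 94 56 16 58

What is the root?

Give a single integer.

Answer: 46

Derivation:
L0: [61, 38, 53, 58, 27, 67, 94, 56, 16, 58]
L1: h(61,38)=(61*31+38)%997=932 h(53,58)=(53*31+58)%997=704 h(27,67)=(27*31+67)%997=904 h(94,56)=(94*31+56)%997=976 h(16,58)=(16*31+58)%997=554 -> [932, 704, 904, 976, 554]
L2: h(932,704)=(932*31+704)%997=683 h(904,976)=(904*31+976)%997=87 h(554,554)=(554*31+554)%997=779 -> [683, 87, 779]
L3: h(683,87)=(683*31+87)%997=323 h(779,779)=(779*31+779)%997=3 -> [323, 3]
L4: h(323,3)=(323*31+3)%997=46 -> [46]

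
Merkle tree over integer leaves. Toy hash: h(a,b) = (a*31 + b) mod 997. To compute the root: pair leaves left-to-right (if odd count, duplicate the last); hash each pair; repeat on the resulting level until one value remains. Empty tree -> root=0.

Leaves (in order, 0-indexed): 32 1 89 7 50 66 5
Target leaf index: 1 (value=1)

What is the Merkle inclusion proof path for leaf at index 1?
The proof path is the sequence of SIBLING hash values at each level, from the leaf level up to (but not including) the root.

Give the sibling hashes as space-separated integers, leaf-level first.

Answer: 32 772 406

Derivation:
L0 (leaves): [32, 1, 89, 7, 50, 66, 5], target index=1
L1: h(32,1)=(32*31+1)%997=993 [pair 0] h(89,7)=(89*31+7)%997=772 [pair 1] h(50,66)=(50*31+66)%997=619 [pair 2] h(5,5)=(5*31+5)%997=160 [pair 3] -> [993, 772, 619, 160]
  Sibling for proof at L0: 32
L2: h(993,772)=(993*31+772)%997=648 [pair 0] h(619,160)=(619*31+160)%997=406 [pair 1] -> [648, 406]
  Sibling for proof at L1: 772
L3: h(648,406)=(648*31+406)%997=554 [pair 0] -> [554]
  Sibling for proof at L2: 406
Root: 554
Proof path (sibling hashes from leaf to root): [32, 772, 406]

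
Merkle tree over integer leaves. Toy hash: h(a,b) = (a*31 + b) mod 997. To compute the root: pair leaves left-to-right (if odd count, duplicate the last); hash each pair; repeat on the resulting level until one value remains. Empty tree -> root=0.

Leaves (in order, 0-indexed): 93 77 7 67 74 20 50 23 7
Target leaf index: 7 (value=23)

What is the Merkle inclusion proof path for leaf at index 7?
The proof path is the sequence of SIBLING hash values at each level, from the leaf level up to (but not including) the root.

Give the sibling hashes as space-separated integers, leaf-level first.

L0 (leaves): [93, 77, 7, 67, 74, 20, 50, 23, 7], target index=7
L1: h(93,77)=(93*31+77)%997=966 [pair 0] h(7,67)=(7*31+67)%997=284 [pair 1] h(74,20)=(74*31+20)%997=320 [pair 2] h(50,23)=(50*31+23)%997=576 [pair 3] h(7,7)=(7*31+7)%997=224 [pair 4] -> [966, 284, 320, 576, 224]
  Sibling for proof at L0: 50
L2: h(966,284)=(966*31+284)%997=320 [pair 0] h(320,576)=(320*31+576)%997=526 [pair 1] h(224,224)=(224*31+224)%997=189 [pair 2] -> [320, 526, 189]
  Sibling for proof at L1: 320
L3: h(320,526)=(320*31+526)%997=476 [pair 0] h(189,189)=(189*31+189)%997=66 [pair 1] -> [476, 66]
  Sibling for proof at L2: 320
L4: h(476,66)=(476*31+66)%997=864 [pair 0] -> [864]
  Sibling for proof at L3: 66
Root: 864
Proof path (sibling hashes from leaf to root): [50, 320, 320, 66]

Answer: 50 320 320 66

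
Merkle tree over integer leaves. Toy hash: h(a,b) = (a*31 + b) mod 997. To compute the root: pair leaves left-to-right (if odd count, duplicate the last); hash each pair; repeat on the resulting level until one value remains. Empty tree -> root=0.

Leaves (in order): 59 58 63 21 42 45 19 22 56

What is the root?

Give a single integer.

L0: [59, 58, 63, 21, 42, 45, 19, 22, 56]
L1: h(59,58)=(59*31+58)%997=890 h(63,21)=(63*31+21)%997=977 h(42,45)=(42*31+45)%997=350 h(19,22)=(19*31+22)%997=611 h(56,56)=(56*31+56)%997=795 -> [890, 977, 350, 611, 795]
L2: h(890,977)=(890*31+977)%997=651 h(350,611)=(350*31+611)%997=494 h(795,795)=(795*31+795)%997=515 -> [651, 494, 515]
L3: h(651,494)=(651*31+494)%997=735 h(515,515)=(515*31+515)%997=528 -> [735, 528]
L4: h(735,528)=(735*31+528)%997=382 -> [382]

Answer: 382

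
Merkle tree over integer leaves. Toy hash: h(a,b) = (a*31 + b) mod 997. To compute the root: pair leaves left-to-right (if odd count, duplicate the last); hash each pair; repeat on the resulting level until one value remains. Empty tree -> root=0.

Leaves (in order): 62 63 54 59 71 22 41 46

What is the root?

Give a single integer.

Answer: 649

Derivation:
L0: [62, 63, 54, 59, 71, 22, 41, 46]
L1: h(62,63)=(62*31+63)%997=988 h(54,59)=(54*31+59)%997=736 h(71,22)=(71*31+22)%997=229 h(41,46)=(41*31+46)%997=320 -> [988, 736, 229, 320]
L2: h(988,736)=(988*31+736)%997=457 h(229,320)=(229*31+320)%997=440 -> [457, 440]
L3: h(457,440)=(457*31+440)%997=649 -> [649]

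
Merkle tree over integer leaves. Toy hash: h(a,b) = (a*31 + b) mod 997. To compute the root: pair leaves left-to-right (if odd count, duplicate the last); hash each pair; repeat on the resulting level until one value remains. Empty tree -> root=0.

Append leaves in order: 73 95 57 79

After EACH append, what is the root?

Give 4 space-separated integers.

Answer: 73 364 147 169

Derivation:
After append 73 (leaves=[73]):
  L0: [73]
  root=73
After append 95 (leaves=[73, 95]):
  L0: [73, 95]
  L1: h(73,95)=(73*31+95)%997=364 -> [364]
  root=364
After append 57 (leaves=[73, 95, 57]):
  L0: [73, 95, 57]
  L1: h(73,95)=(73*31+95)%997=364 h(57,57)=(57*31+57)%997=827 -> [364, 827]
  L2: h(364,827)=(364*31+827)%997=147 -> [147]
  root=147
After append 79 (leaves=[73, 95, 57, 79]):
  L0: [73, 95, 57, 79]
  L1: h(73,95)=(73*31+95)%997=364 h(57,79)=(57*31+79)%997=849 -> [364, 849]
  L2: h(364,849)=(364*31+849)%997=169 -> [169]
  root=169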